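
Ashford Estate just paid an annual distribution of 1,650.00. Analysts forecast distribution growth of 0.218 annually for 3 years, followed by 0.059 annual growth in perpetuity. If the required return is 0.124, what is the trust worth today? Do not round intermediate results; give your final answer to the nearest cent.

40031.63

D_1 = 2009.70000
D_2 = 2447.81460
D_3 = 2981.43818
Terminal value at year 3: TV = D_3×(1+g_2)/(r−g_2) = 3157.34304/0.065 = 48574.50824
P_0 = D_1/(1+r)^1 + D_2/(1+r)^2 + D_3/(1+r)^3 + TV/(1+r)^3
    = 1787.98932 + 1937.51868 + 2099.55316 + 34206.56611 = 40031.62727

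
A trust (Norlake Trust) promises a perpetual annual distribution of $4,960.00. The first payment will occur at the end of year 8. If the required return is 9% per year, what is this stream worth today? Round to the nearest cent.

Value at end of year 7: C / r = $4,960.00 / 0.09 = $55,111.1111
Discount to today: PV = $55,111.1111 / (1 + 0.09)^7 = $55,111.1111 / 1.828039 = $30,147.67

$30147.67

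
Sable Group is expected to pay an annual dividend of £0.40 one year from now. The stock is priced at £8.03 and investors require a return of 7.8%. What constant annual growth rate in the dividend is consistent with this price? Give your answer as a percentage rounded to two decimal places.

P = D₁/(r−g) ⇒ g = r − D₁/P = 0.078 − £0.40/£8.03 = 0.028187

2.82%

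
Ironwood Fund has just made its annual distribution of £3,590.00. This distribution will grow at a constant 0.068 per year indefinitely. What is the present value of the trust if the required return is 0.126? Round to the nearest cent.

£66105.52

D₁ = D₀ × (1 + g) = £3,590.00 × 1.068 = £3,834.1200
Growing perpetuity: P = D₁ / (r − g) = £3,834.1200 / (0.126 − 0.068) = £66,105.52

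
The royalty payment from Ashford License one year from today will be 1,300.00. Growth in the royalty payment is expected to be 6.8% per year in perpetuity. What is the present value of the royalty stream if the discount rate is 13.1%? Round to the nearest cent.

20634.92

Growing perpetuity: P = D₁ / (r − g) = 1,300.0000 / (0.131 − 0.068) = 20,634.92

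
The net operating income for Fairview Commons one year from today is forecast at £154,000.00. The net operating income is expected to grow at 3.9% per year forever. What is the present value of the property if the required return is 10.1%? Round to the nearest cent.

£2483870.97

Growing perpetuity: P = D₁ / (r − g) = £154,000.0000 / (0.101 − 0.039) = £2,483,870.97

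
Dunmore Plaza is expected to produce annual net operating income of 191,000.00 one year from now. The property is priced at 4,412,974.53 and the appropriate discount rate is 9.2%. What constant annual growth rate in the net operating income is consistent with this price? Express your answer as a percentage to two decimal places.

4.87%

P = D₁/(r−g) ⇒ g = r − D₁/P = 0.092 − 191,000.00/4,412,974.53 = 0.048719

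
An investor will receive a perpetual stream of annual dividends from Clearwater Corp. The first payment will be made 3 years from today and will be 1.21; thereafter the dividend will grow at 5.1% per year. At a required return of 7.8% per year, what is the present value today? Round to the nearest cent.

Value at end of year 2: C₁ / (r − g) = 1.21 / (0.078 − 0.051) = 44.8148
Discount to today: PV = 44.8148 / (1 + 0.078)^2 = 44.8148 / 1.162084 = 38.56

38.56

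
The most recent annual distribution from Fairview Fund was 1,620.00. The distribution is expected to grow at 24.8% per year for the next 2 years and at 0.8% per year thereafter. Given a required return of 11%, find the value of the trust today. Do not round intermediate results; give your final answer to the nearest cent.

24106.84

D_1 = 2021.76000
D_2 = 2523.15648
Terminal value at year 2: TV = D_2×(1+g_2)/(r−g_2) = 2543.34173/0.102 = 24934.72286
P_0 = D_1/(1+r)^1 + D_2/(1+r)^2 + TV/(1+r)^2
    = 1821.40541 + 2047.85040 + 20237.58044 = 24106.83625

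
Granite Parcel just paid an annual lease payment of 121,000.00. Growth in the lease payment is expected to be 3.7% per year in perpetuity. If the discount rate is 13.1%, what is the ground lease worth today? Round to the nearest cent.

D₁ = D₀ × (1 + g) = 121,000.00 × 1.037 = 125,477.0000
Growing perpetuity: P = D₁ / (r − g) = 125,477.0000 / (0.131 − 0.037) = 1,334,861.70

1334861.70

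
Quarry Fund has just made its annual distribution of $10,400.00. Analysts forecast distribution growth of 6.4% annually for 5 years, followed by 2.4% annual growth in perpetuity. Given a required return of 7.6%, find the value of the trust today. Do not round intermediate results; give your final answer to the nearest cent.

D_1 = 11065.60000
D_2 = 11773.79840
D_3 = 12527.32150
D_4 = 13329.07007
D_5 = 14182.13056
Terminal value at year 5: TV = D_5×(1+g_2)/(r−g_2) = 14522.50169/0.052 = 279278.87868
P_0 = D_1/(1+r)^1 + D_2/(1+r)^2 + D_3/(1+r)^3 + D_4/(1+r)^4 + D_5/(1+r)^5 + TV/(1+r)^5
    = 10284.01487 + 10169.32325 + 10055.91073 + 9943.76302 + 9832.86604 + 193631.82353 = 243917.70144

$243917.70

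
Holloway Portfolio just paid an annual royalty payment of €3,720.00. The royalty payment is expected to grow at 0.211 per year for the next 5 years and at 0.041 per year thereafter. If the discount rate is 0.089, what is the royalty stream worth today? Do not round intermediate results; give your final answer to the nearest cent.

D_1 = 4504.92000
D_2 = 5455.45812
D_3 = 6606.55978
D_4 = 8000.54390
D_5 = 9688.65866
Terminal value at year 5: TV = D_5×(1+g_2)/(r−g_2) = 10085.89367/0.048 = 210122.78469
P_0 = D_1/(1+r)^1 + D_2/(1+r)^2 + D_3/(1+r)^3 + D_4/(1+r)^4 + D_5/(1+r)^5 + TV/(1+r)^5
    = 4136.74931 + 4600.18679 + 5115.54289 + 5688.63401 + 6325.92818 + 137193.56736 = 163060.60854

€163060.61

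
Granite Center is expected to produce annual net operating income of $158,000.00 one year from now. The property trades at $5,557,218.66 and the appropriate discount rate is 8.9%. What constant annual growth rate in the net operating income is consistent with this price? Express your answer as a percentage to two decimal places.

6.06%

P = D₁/(r−g) ⇒ g = r − D₁/P = 0.089 − $158,000.00/$5,557,218.66 = 0.060569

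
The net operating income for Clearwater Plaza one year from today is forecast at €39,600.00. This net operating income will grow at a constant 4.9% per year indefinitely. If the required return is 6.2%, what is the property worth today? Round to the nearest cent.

€3046153.85

Growing perpetuity: P = D₁ / (r − g) = €39,600.0000 / (0.062 − 0.049) = €3,046,153.85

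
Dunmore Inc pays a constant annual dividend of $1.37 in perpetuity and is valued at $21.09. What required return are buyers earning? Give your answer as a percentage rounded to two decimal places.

P = C/r ⇒ r = C/P = $1.37/$21.09 = 0.064960

6.50%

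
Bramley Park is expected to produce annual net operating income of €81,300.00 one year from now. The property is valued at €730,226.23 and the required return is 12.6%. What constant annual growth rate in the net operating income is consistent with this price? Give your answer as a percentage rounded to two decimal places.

P = D₁/(r−g) ⇒ g = r − D₁/P = 0.126 − €81,300.00/€730,226.23 = 0.014665

1.47%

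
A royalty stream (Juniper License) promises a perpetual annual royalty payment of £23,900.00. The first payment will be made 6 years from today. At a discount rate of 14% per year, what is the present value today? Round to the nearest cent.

£88663.65

Value at end of year 5: C / r = £23,900.00 / 0.14 = £170,714.2857
Discount to today: PV = £170,714.2857 / (1 + 0.14)^5 = £170,714.2857 / 1.925415 = £88,663.65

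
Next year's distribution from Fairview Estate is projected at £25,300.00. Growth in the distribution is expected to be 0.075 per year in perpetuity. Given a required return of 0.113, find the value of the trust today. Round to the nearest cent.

Growing perpetuity: P = D₁ / (r − g) = £25,300.0000 / (0.113 − 0.075) = £665,789.47

£665789.47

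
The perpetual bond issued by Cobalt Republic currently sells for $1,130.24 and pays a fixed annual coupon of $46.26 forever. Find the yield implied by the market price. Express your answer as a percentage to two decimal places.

4.09%

P = C/r ⇒ r = C/P = $46.26/$1,130.24 = 0.040929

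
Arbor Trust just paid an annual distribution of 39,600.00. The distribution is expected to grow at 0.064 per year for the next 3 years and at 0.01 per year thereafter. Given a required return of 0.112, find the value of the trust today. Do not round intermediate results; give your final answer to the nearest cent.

452335.97

D_1 = 42134.40000
D_2 = 44831.00160
D_3 = 47700.18570
Terminal value at year 3: TV = D_3×(1+g_2)/(r−g_2) = 48177.18756/0.102 = 472325.36823
P_0 = D_1/(1+r)^1 + D_2/(1+r)^2 + D_3/(1+r)^3 + TV/(1+r)^3
    = 37890.64748 + 36255.07996 + 34690.11248 + 343500.13342 = 452335.97335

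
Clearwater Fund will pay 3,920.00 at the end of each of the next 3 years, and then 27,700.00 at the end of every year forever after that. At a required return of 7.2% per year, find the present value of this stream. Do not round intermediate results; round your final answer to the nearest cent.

PV of 3-year annuity: 3,920.00 × [1 − (1+0.072)^−3] / 0.072 = 10249.84373
Perpetuity value at year 3: 27,700.00 / 0.072 = 384722.22222
PV of perpetuity: 384722.22222 / (1+0.072)^3 = 312293.47953
Total PV = 10249.84373 + 312293.47953 = 322543.32326

322543.32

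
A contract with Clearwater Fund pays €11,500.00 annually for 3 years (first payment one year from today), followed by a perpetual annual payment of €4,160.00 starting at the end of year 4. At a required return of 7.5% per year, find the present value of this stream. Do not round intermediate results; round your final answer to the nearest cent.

€74554.53

PV of 3-year annuity: €11,500.00 × [1 − (1+0.075)^−3] / 0.075 = 29906.04601
Perpetuity value at year 3: €4,160.00 / 0.075 = 55466.66667
PV of perpetuity: 55466.66667 / (1+0.075)^3 = 44648.47959
Total PV = 29906.04601 + 44648.47959 = 74554.52560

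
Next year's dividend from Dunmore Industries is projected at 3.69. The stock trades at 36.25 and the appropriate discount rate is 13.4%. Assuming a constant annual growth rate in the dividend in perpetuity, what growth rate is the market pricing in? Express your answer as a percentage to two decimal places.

3.22%

P = D₁/(r−g) ⇒ g = r − D₁/P = 0.134 − 3.69/36.25 = 0.032207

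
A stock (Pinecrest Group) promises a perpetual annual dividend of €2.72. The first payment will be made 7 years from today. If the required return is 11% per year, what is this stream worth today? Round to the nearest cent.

Value at end of year 6: C / r = €2.72 / 0.11 = €24.7273
Discount to today: PV = €24.7273 / (1 + 0.11)^6 = €24.7273 / 1.870415 = €13.22

€13.22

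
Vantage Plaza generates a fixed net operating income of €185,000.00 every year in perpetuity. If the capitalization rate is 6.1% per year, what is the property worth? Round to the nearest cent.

€3032786.89

Level perpetuity: PV = C / r = €185,000.00 / 0.061 = €3,032,786.89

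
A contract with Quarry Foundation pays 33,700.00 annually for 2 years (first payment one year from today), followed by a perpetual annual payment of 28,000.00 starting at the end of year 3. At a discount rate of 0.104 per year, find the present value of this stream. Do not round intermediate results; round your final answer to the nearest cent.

PV of 2-year annuity: 33,700.00 × [1 − (1+0.104)^−2] / 0.104 = 58175.14703
Perpetuity value at year 2: 28,000.00 / 0.104 = 269230.76923
PV of perpetuity: 269230.76923 / (1+0.104)^2 = 220895.33550
Total PV = 58175.14703 + 220895.33550 = 279070.48253

279070.48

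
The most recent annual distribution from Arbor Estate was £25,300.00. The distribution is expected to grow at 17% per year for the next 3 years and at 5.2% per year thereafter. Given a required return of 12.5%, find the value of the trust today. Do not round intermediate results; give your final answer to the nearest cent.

£492257.87

D_1 = 29601.00000
D_2 = 34633.17000
D_3 = 40520.80890
Terminal value at year 3: TV = D_3×(1+g_2)/(r−g_2) = 42627.89096/0.073 = 583943.71182
P_0 = D_1/(1+r)^1 + D_2/(1+r)^2 + D_3/(1+r)^3 + TV/(1+r)^3
    = 26312.00000 + 27364.48000 + 28459.05920 + 410122.33258 = 492257.87178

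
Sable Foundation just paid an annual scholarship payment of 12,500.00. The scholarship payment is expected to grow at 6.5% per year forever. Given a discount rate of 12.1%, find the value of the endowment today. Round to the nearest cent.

D₁ = D₀ × (1 + g) = 12,500.00 × 1.065 = 13,312.5000
Growing perpetuity: P = D₁ / (r − g) = 13,312.5000 / (0.121 − 0.065) = 237,723.21

237723.21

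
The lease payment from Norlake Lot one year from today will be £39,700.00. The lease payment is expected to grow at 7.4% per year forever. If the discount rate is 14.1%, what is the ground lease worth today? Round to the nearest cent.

£592537.31

Growing perpetuity: P = D₁ / (r − g) = £39,700.0000 / (0.141 − 0.074) = £592,537.31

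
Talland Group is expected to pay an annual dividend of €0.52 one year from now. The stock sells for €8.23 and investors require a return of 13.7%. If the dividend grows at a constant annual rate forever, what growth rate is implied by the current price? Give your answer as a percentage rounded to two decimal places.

7.38%

P = D₁/(r−g) ⇒ g = r − D₁/P = 0.137 − €0.52/€8.23 = 0.073817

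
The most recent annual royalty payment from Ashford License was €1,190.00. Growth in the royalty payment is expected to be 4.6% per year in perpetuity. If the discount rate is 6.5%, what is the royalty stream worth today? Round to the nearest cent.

€65512.63

D₁ = D₀ × (1 + g) = €1,190.00 × 1.046 = €1,244.7400
Growing perpetuity: P = D₁ / (r − g) = €1,244.7400 / (0.065 − 0.046) = €65,512.63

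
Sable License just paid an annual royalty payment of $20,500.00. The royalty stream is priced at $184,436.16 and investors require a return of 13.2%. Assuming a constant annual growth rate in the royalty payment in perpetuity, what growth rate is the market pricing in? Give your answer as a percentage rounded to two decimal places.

P = D₀(1+g)/(r−g) ⇒ P(r−g) = D₀(1+g) ⇒ g(P+D₀) = P·r − D₀
g = (P·r − D₀)/(P + D₀) = ($184,436.16×0.132 − $20,500.00) / ($184,436.16 + $20,500.00) = 0.018765

1.88%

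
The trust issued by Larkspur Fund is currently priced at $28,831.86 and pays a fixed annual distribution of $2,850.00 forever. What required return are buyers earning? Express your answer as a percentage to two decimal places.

P = C/r ⇒ r = C/P = $2,850.00/$28,831.86 = 0.098849

9.88%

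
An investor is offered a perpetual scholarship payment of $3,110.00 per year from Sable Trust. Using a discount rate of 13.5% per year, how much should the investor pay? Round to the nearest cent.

Level perpetuity: PV = C / r = $3,110.00 / 0.135 = $23,037.04

$23037.04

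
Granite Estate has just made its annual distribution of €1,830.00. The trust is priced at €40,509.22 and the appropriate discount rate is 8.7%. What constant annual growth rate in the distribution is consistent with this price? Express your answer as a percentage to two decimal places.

P = D₀(1+g)/(r−g) ⇒ P(r−g) = D₀(1+g) ⇒ g(P+D₀) = P·r − D₀
g = (P·r − D₀)/(P + D₀) = (€40,509.22×0.087 − €1,830.00) / (€40,509.22 + €1,830.00) = 0.040017

4.00%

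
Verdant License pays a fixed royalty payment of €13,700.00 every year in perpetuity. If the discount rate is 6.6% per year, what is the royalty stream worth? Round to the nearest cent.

Level perpetuity: PV = C / r = €13,700.00 / 0.066 = €207,575.76

€207575.76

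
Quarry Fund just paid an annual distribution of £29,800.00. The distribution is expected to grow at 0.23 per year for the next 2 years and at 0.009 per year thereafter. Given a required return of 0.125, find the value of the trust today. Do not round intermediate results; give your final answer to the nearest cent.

£378055.82

D_1 = 36654.00000
D_2 = 45084.42000
Terminal value at year 2: TV = D_2×(1+g_2)/(r−g_2) = 45490.17978/0.116 = 392156.72224
P_0 = D_1/(1+r)^1 + D_2/(1+r)^2 + TV/(1+r)^2
    = 32581.33333 + 35622.25778 + 309852.22498 = 378055.81609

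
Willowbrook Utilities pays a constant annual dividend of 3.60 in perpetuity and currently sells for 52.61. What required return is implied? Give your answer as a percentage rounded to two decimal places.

6.84%

P = C/r ⇒ r = C/P = 3.60/52.61 = 0.068428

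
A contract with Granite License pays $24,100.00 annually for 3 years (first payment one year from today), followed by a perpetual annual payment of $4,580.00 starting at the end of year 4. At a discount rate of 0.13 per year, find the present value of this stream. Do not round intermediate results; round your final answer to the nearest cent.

PV of 3-year annuity: $24,100.00 × [1 − (1+0.13)^−3] / 0.13 = 56903.77761
Perpetuity value at year 3: $4,580.00 / 0.13 = 35230.76923
PV of perpetuity: 35230.76923 / (1+0.13)^3 = 24416.69033
Total PV = 56903.77761 + 24416.69033 = 81320.46794

$81320.47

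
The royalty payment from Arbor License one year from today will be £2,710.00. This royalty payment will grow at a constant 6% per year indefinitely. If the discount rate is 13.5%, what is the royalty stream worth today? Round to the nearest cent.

Growing perpetuity: P = D₁ / (r − g) = £2,710.0000 / (0.135 − 0.06) = £36,133.33

£36133.33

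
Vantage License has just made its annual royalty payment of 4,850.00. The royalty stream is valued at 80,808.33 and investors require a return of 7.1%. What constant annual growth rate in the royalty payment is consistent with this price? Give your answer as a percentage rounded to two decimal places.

P = D₀(1+g)/(r−g) ⇒ P(r−g) = D₀(1+g) ⇒ g(P+D₀) = P·r − D₀
g = (P·r − D₀)/(P + D₀) = (80,808.33×0.071 − 4,850.00) / (80,808.33 + 4,850.00) = 0.010360

1.04%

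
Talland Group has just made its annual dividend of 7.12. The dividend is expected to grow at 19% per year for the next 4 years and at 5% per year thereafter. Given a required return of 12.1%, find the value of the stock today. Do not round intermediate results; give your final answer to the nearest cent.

D_1 = 8.47280
D_2 = 10.08263
D_3 = 11.99833
D_4 = 14.27802
Terminal value at year 4: TV = D_4×(1+g_2)/(r−g_2) = 14.99192/0.071 = 211.15375
P_0 = D_1/(1+r)^1 + D_2/(1+r)^2 + D_3/(1+r)^3 + D_4/(1+r)^4 + TV/(1+r)^4
    = 7.55825 + 8.02348 + 8.51734 + 9.04160 + 133.71383 = 166.85451

166.85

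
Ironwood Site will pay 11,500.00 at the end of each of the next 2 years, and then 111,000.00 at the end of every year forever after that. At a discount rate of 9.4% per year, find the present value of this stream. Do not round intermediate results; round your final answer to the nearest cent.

PV of 2-year annuity: 11,500.00 × [1 − (1+0.094)^−2] / 0.094 = 20120.55119
Perpetuity value at year 2: 111,000.00 / 0.094 = 1180851.06383
PV of perpetuity: 1180851.06383 / (1+0.094)^2 = 986644.00455
Total PV = 20120.55119 + 986644.00455 = 1006764.55574

1006764.56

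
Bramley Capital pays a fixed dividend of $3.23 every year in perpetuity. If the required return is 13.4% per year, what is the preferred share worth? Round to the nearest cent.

$24.10

Level perpetuity: PV = C / r = $3.23 / 0.134 = $24.10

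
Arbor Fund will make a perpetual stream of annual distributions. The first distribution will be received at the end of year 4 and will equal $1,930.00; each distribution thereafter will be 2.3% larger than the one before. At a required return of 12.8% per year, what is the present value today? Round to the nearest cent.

Value at end of year 3: C₁ / (r − g) = $1,930.00 / (0.128 − 0.023) = $18,380.9524
Discount to today: PV = $18,380.9524 / (1 + 0.128)^3 = $18,380.9524 / 1.435249 = $12,806.80

$12806.80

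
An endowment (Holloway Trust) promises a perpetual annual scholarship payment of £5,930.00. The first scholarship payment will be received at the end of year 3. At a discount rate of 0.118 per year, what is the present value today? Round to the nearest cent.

Value at end of year 2: C / r = £5,930.00 / 0.118 = £50,254.2373
Discount to today: PV = £50,254.2373 / (1 + 0.118)^2 = £50,254.2373 / 1.249924 = £40,205.83

£40205.83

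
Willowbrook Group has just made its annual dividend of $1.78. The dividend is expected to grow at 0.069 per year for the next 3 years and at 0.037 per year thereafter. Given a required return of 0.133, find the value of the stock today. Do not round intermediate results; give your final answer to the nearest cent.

D_1 = 1.90282
D_2 = 2.03411
D_3 = 2.17447
Terminal value at year 3: TV = D_3×(1+g_2)/(r−g_2) = 2.25492/0.096 = 23.48879
P_0 = D_1/(1+r)^1 + D_2/(1+r)^2 + D_3/(1+r)^3 + TV/(1+r)^3
    = 1.67945 + 1.58459 + 1.49508 + 16.14994 = 20.90905

$20.91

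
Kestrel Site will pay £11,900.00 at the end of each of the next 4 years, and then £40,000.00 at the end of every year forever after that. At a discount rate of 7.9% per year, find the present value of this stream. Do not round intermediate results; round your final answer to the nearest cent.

£413050.81

PV of 4-year annuity: £11,900.00 × [1 − (1+0.079)^−4] / 0.079 = 39502.20079
Perpetuity value at year 4: £40,000.00 / 0.079 = 506329.11392
PV of perpetuity: 506329.11392 / (1+0.079)^4 = 373548.60707
Total PV = 39502.20079 + 373548.60707 = 413050.80786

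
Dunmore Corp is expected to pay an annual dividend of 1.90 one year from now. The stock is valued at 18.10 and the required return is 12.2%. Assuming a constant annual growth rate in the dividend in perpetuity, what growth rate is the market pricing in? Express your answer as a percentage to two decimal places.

1.70%

P = D₁/(r−g) ⇒ g = r − D₁/P = 0.122 − 1.90/18.10 = 0.017028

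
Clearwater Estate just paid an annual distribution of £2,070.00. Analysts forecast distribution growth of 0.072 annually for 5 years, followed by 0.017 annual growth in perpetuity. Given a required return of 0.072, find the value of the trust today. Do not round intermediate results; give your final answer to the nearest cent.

D_1 = 2219.04000
D_2 = 2378.81088
D_3 = 2550.08526
D_4 = 2733.69140
D_5 = 2930.51718
Terminal value at year 5: TV = D_5×(1+g_2)/(r−g_2) = 2980.33598/0.055 = 54187.92683
P_0 = D_1/(1+r)^1 + D_2/(1+r)^2 + D_3/(1+r)^3 + D_4/(1+r)^4 + D_5/(1+r)^5 + TV/(1+r)^5
    = 2070.00000 + 2070.00000 + 2070.00000 + 2070.00000 + 2070.00000 + 38276.18182 = 48626.18182

£48626.18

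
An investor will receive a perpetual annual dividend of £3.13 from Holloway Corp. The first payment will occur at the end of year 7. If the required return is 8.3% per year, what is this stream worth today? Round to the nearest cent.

£23.37

Value at end of year 6: C / r = £3.13 / 0.083 = £37.7108
Discount to today: PV = £37.7108 / (1 + 0.083)^6 = £37.7108 / 1.613507 = £23.37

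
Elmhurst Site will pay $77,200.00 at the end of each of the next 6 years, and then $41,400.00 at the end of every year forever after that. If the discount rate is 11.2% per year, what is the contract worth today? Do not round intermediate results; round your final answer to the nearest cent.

PV of 6-year annuity: $77,200.00 × [1 − (1+0.112)^−6] / 0.112 = 324724.42272
Perpetuity value at year 6: $41,400.00 / 0.112 = 369642.85714
PV of perpetuity: 369642.85714 / (1+0.112)^6 = 195503.07605
Total PV = 324724.42272 + 195503.07605 = 520227.49877

$520227.50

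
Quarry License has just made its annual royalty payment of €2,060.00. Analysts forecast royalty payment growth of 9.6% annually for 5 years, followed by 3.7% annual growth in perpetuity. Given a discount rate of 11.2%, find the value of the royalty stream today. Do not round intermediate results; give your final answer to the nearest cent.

D_1 = 2257.76000
D_2 = 2474.50496
D_3 = 2712.05744
D_4 = 2972.41495
D_5 = 3257.76679
Terminal value at year 5: TV = D_5×(1+g_2)/(r−g_2) = 3378.30416/0.075 = 45044.05542
P_0 = D_1/(1+r)^1 + D_2/(1+r)^2 + D_3/(1+r)^3 + D_4/(1+r)^4 + D_5/(1+r)^5 + TV/(1+r)^5
    = 2030.35971 + 2001.14590 + 1972.35244 + 1943.97327 + 1916.00243 + 26491.92689 = 36355.76064

€36355.76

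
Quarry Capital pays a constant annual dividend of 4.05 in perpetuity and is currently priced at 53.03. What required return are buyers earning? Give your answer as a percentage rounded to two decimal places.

P = C/r ⇒ r = C/P = 4.05/53.03 = 0.076372

7.64%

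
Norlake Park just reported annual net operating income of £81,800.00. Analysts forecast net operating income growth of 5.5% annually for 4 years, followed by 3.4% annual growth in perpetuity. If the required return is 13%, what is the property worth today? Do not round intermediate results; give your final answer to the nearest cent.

£945813.41

D_1 = 86299.00000
D_2 = 91045.44500
D_3 = 96052.94447
D_4 = 101335.85642
Terminal value at year 4: TV = D_4×(1+g_2)/(r−g_2) = 104781.27554/0.096 = 1091471.62020
P_0 = D_1/(1+r)^1 + D_2/(1+r)^2 + D_3/(1+r)^3 + D_4/(1+r)^4 + TV/(1+r)^4
    = 76370.79646 + 71301.93829 + 66569.50876 + 62151.17853 + 669419.98540 = 945813.40743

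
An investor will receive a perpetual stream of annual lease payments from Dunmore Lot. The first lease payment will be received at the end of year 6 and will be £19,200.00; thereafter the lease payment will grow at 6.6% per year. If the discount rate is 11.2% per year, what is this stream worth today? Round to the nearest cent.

£245481.89

Value at end of year 5: C₁ / (r − g) = £19,200.00 / (0.112 − 0.066) = £417,391.3043
Discount to today: PV = £417,391.3043 / (1 + 0.112)^5 = £417,391.3043 / 1.700294 = £245,481.89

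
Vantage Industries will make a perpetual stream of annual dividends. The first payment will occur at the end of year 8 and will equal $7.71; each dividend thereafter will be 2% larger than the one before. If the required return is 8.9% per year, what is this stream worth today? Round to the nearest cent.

Value at end of year 7: C₁ / (r − g) = $7.71 / (0.089 − 0.02) = $111.7391
Discount to today: PV = $111.7391 / (1 + 0.089)^7 = $111.7391 / 1.816332 = $61.52

$61.52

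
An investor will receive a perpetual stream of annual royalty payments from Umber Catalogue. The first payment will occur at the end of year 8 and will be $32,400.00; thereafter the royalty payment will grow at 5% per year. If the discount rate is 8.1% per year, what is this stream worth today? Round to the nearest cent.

$605903.50

Value at end of year 7: C₁ / (r − g) = $32,400.00 / (0.081 − 0.05) = $1,045,161.2903
Discount to today: PV = $1,045,161.2903 / (1 + 0.081)^7 = $1,045,161.2903 / 1.724963 = $605,903.50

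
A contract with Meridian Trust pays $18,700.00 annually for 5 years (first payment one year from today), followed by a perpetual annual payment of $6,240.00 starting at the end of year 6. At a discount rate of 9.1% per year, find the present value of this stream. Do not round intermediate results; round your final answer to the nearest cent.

$116910.99

PV of 5-year annuity: $18,700.00 × [1 − (1+0.091)^−5] / 0.091 = 72548.14237
Perpetuity value at year 5: $6,240.00 / 0.091 = 68571.42857
PV of perpetuity: 68571.42857 / (1+0.091)^5 = 44362.85058
Total PV = 72548.14237 + 44362.85058 = 116910.99296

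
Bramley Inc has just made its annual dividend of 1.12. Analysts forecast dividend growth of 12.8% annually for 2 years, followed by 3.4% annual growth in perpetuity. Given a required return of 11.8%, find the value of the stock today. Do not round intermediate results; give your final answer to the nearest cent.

16.30

D_1 = 1.26336
D_2 = 1.42507
Terminal value at year 2: TV = D_2×(1+g_2)/(r−g_2) = 1.47352/0.084 = 17.54193
P_0 = D_1/(1+r)^1 + D_2/(1+r)^2 + TV/(1+r)^2
    = 1.13002 + 1.14013 + 14.03440 = 16.30454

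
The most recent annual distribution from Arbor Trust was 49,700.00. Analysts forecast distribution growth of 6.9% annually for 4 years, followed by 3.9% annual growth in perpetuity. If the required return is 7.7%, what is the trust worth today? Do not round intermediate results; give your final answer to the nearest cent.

1514109.93

D_1 = 53129.30000
D_2 = 56795.22170
D_3 = 60714.09200
D_4 = 64903.36435
Terminal value at year 4: TV = D_4×(1+g_2)/(r−g_2) = 67434.59555/0.038 = 1774594.61986
P_0 = D_1/(1+r)^1 + D_2/(1+r)^2 + D_3/(1+r)^3 + D_4/(1+r)^4 + TV/(1+r)^4
    = 49330.82637 + 48964.39498 + 48600.68545 + 48239.67757 + 1318974.34205 = 1514109.92642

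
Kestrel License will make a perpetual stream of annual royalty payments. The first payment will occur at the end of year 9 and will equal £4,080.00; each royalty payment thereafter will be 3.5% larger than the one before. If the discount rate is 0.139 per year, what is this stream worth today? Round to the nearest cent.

£13849.59

Value at end of year 8: C₁ / (r − g) = £4,080.00 / (0.139 − 0.035) = £39,230.7692
Discount to today: PV = £39,230.7692 / (1 + 0.139)^8 = £39,230.7692 / 2.832630 = £13,849.59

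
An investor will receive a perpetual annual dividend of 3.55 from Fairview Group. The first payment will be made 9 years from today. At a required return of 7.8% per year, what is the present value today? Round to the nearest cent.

Value at end of year 8: C / r = 3.55 / 0.078 = 45.5128
Discount to today: PV = 45.5128 / (1 + 0.078)^8 = 45.5128 / 1.823686 = 24.96

24.96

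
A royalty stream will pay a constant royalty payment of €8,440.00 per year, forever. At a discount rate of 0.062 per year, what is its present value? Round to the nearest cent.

€136129.03

Level perpetuity: PV = C / r = €8,440.00 / 0.062 = €136,129.03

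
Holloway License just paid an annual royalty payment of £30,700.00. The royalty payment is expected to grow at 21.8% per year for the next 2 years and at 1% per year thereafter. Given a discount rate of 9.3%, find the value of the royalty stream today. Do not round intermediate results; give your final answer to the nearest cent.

D_1 = 37392.60000
D_2 = 45544.18680
Terminal value at year 2: TV = D_2×(1+g_2)/(r−g_2) = 45999.62867/0.083 = 554212.39359
P_0 = D_1/(1+r)^1 + D_2/(1+r)^2 + TV/(1+r)^2
    = 34210.97896 + 38123.48799 + 463912.32370 = 536246.79064

£536246.79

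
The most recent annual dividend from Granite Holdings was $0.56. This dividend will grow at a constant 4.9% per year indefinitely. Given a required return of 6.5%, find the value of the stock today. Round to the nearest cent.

D₁ = D₀ × (1 + g) = $0.56 × 1.049 = $0.5874
Growing perpetuity: P = D₁ / (r − g) = $0.5874 / (0.065 − 0.049) = $36.72

$36.72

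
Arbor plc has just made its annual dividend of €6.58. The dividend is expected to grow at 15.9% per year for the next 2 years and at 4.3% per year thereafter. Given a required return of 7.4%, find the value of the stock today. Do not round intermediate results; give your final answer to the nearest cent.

€272.58

D_1 = 7.62622
D_2 = 8.83879
Terminal value at year 2: TV = D_2×(1+g_2)/(r−g_2) = 9.21886/0.031 = 297.38248
P_0 = D_1/(1+r)^1 + D_2/(1+r)^2 + TV/(1+r)^2
    = 7.10076 + 7.66274 + 257.81419 = 272.57770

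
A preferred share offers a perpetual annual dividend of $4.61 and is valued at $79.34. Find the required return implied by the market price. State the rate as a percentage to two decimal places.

5.81%

P = C/r ⇒ r = C/P = $4.61/$79.34 = 0.058104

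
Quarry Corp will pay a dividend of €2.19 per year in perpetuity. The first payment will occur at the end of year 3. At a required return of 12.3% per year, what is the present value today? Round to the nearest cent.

€14.12

Value at end of year 2: C / r = €2.19 / 0.123 = €17.8049
Discount to today: PV = €17.8049 / (1 + 0.123)^2 = €17.8049 / 1.261129 = €14.12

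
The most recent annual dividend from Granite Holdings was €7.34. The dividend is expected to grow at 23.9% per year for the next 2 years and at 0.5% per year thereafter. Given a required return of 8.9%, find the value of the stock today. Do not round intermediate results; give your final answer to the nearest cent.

€131.53

D_1 = 9.09426
D_2 = 11.26779
Terminal value at year 2: TV = D_2×(1+g_2)/(r−g_2) = 11.32413/0.084 = 134.81104
P_0 = D_1/(1+r)^1 + D_2/(1+r)^2 + TV/(1+r)^2
    = 8.35102 + 9.50130 + 113.67624 = 131.52855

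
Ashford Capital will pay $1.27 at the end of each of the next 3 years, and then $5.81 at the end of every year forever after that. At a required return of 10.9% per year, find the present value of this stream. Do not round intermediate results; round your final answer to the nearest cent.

PV of 3-year annuity: $1.27 × [1 − (1+0.109)^−3] / 0.109 = 3.10892
Perpetuity value at year 3: $5.81 / 0.109 = 53.30275
PV of perpetuity: 53.30275 / (1+0.109)^3 = 39.08004
Total PV = 3.10892 + 39.08004 = 42.18896

$42.19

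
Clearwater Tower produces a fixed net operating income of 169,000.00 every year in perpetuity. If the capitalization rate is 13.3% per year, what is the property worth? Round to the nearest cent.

1270676.69

Level perpetuity: PV = C / r = 169,000.00 / 0.133 = 1,270,676.69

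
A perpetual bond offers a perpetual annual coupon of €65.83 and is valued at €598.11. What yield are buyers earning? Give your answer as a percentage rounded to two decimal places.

P = C/r ⇒ r = C/P = €65.83/€598.11 = 0.110063

11.01%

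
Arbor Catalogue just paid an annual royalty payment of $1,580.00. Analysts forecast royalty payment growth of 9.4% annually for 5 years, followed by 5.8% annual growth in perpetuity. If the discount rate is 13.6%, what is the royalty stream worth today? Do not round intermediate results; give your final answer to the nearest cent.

$24817.61

D_1 = 1728.52000
D_2 = 1891.00088
D_3 = 2068.75496
D_4 = 2263.21793
D_5 = 2475.96041
Terminal value at year 5: TV = D_5×(1+g_2)/(r−g_2) = 2619.56612/0.078 = 33584.18101
P_0 = D_1/(1+r)^1 + D_2/(1+r)^2 + D_3/(1+r)^3 + D_4/(1+r)^4 + D_5/(1+r)^5 + TV/(1+r)^5
    = 1521.58451 + 1465.32874 + 1411.15286 + 1358.97995 + 1308.73597 + 17751.82897 = 24817.61100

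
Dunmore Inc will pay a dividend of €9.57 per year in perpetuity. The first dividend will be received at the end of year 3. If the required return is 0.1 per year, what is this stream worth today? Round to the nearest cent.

€79.09

Value at end of year 2: C / r = €9.57 / 0.1 = €95.7000
Discount to today: PV = €95.7000 / (1 + 0.1)^2 = €95.7000 / 1.210000 = €79.09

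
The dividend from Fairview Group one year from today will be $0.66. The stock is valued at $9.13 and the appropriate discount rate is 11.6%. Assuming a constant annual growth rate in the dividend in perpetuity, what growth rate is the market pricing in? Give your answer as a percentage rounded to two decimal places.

4.37%

P = D₁/(r−g) ⇒ g = r − D₁/P = 0.116 − $0.66/$9.13 = 0.043711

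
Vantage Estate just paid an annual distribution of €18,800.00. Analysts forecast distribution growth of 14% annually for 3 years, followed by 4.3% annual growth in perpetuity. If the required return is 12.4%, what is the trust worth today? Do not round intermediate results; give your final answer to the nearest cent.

€310585.75

D_1 = 21432.00000
D_2 = 24432.48000
D_3 = 27853.02720
Terminal value at year 3: TV = D_3×(1+g_2)/(r−g_2) = 29050.70737/0.081 = 358650.70827
P_0 = D_1/(1+r)^1 + D_2/(1+r)^2 + D_3/(1+r)^3 + TV/(1+r)^3
    = 19067.61566 + 19339.04079 + 19614.32963 + 252564.76300 = 310585.74908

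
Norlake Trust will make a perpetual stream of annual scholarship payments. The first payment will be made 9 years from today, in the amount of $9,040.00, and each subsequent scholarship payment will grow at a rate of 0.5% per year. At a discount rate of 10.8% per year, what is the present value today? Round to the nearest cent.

Value at end of year 8: C₁ / (r − g) = $9,040.00 / (0.108 − 0.005) = $87,766.9903
Discount to today: PV = $87,766.9903 / (1 + 0.108)^8 = $87,766.9903 / 2.271528 = $38,637.87

$38637.87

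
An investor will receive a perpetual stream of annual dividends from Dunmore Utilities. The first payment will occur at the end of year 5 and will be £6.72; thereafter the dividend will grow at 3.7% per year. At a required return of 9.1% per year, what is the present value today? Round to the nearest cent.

Value at end of year 4: C₁ / (r − g) = £6.72 / (0.091 − 0.037) = £124.4444
Discount to today: PV = £124.4444 / (1 + 0.091)^4 = £124.4444 / 1.416769 = £87.84

£87.84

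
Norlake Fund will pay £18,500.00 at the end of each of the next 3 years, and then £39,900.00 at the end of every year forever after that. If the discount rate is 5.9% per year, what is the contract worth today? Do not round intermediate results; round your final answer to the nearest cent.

£618962.73

PV of 3-year annuity: £18,500.00 × [1 − (1+0.059)^−3] / 0.059 = 49542.35575
Perpetuity value at year 3: £39,900.00 / 0.059 = 676271.18644
PV of perpetuity: 676271.18644 / (1+0.059)^3 = 569420.37593
Total PV = 49542.35575 + 569420.37593 = 618962.73168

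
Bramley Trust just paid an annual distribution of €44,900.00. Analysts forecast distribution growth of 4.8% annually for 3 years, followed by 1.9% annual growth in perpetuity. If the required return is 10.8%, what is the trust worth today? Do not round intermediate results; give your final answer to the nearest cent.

€555636.92

D_1 = 47055.20000
D_2 = 49313.84960
D_3 = 51680.91438
Terminal value at year 3: TV = D_3×(1+g_2)/(r−g_2) = 52662.85175/0.089 = 591717.43544
P_0 = D_1/(1+r)^1 + D_2/(1+r)^2 + D_3/(1+r)^3 + TV/(1+r)^3
    = 42468.59206 + 40168.84881 + 37993.64039 + 435005.83768 = 555636.91893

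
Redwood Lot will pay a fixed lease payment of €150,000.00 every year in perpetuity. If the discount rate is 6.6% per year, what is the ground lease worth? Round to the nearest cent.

Level perpetuity: PV = C / r = €150,000.00 / 0.066 = €2,272,727.27

€2272727.27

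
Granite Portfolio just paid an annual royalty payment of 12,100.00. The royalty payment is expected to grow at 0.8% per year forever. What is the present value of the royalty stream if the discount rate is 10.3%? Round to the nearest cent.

D₁ = D₀ × (1 + g) = 12,100.00 × 1.008 = 12,196.8000
Growing perpetuity: P = D₁ / (r − g) = 12,196.8000 / (0.103 − 0.008) = 128,387.37

128387.37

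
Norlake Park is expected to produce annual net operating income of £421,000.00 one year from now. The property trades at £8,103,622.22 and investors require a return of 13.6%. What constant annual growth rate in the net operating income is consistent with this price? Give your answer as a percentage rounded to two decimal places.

P = D₁/(r−g) ⇒ g = r − D₁/P = 0.136 − £421,000.00/£8,103,622.22 = 0.084048

8.40%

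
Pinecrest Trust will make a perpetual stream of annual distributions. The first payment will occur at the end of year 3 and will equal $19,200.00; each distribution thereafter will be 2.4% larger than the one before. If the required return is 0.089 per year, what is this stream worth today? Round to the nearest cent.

$249076.13

Value at end of year 2: C₁ / (r − g) = $19,200.00 / (0.089 − 0.024) = $295,384.6154
Discount to today: PV = $295,384.6154 / (1 + 0.089)^2 = $295,384.6154 / 1.185921 = $249,076.13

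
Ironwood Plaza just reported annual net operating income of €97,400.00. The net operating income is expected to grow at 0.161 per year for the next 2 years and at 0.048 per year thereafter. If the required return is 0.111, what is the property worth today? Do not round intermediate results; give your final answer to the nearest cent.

D_1 = 113081.40000
D_2 = 131287.50540
Terminal value at year 2: TV = D_2×(1+g_2)/(r−g_2) = 137589.30566/0.063 = 2183957.23269
P_0 = D_1/(1+r)^1 + D_2/(1+r)^2 + TV/(1+r)^2
    = 101783.43834 + 106364.15114 + 1769359.21262 = 1977506.80211

€1977506.80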